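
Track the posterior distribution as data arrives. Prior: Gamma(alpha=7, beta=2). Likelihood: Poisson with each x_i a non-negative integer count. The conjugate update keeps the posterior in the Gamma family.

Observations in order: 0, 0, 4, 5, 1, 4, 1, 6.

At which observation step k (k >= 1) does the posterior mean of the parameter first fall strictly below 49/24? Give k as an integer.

obs 1: x=0 → posterior Gamma(7, 3)
obs 2: x=0 → posterior Gamma(7, 4)
obs 3: x=4 → posterior Gamma(11, 5)
obs 4: x=5 → posterior Gamma(16, 6)
obs 5: x=1 → posterior Gamma(17, 7)
obs 6: x=4 → posterior Gamma(21, 8)
obs 7: x=1 → posterior Gamma(22, 9)
obs 8: x=6 → posterior Gamma(28, 10)

k = 2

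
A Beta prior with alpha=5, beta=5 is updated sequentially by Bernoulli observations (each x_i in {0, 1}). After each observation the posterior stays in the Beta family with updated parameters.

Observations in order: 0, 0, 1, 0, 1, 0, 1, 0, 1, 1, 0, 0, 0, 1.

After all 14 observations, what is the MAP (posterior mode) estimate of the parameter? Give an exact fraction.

obs 1: x=0 → posterior Beta(5, 6)
obs 2: x=0 → posterior Beta(5, 7)
obs 3: x=1 → posterior Beta(6, 7)
obs 4: x=0 → posterior Beta(6, 8)
obs 5: x=1 → posterior Beta(7, 8)
obs 6: x=0 → posterior Beta(7, 9)
obs 7: x=1 → posterior Beta(8, 9)
obs 8: x=0 → posterior Beta(8, 10)
obs 9: x=1 → posterior Beta(9, 10)
obs 10: x=1 → posterior Beta(10, 10)
obs 11: x=0 → posterior Beta(10, 11)
obs 12: x=0 → posterior Beta(10, 12)
obs 13: x=0 → posterior Beta(10, 13)
obs 14: x=1 → posterior Beta(11, 13)

5/11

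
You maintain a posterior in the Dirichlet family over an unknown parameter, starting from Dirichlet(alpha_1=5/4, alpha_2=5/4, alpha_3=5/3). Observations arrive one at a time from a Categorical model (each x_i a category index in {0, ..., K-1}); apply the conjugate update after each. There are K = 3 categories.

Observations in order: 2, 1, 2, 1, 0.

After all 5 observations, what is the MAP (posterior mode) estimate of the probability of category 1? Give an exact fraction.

27/74

obs 1: x=2 → posterior Dirichlet(5/4, 5/4, 8/3)
obs 2: x=1 → posterior Dirichlet(5/4, 9/4, 8/3)
obs 3: x=2 → posterior Dirichlet(5/4, 9/4, 11/3)
obs 4: x=1 → posterior Dirichlet(5/4, 13/4, 11/3)
obs 5: x=0 → posterior Dirichlet(9/4, 13/4, 11/3)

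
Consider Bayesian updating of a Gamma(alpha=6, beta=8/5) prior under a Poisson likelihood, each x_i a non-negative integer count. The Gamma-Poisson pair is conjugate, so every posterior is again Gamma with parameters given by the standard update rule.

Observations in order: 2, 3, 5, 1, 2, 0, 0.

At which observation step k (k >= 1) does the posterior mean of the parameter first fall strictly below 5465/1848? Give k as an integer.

k = 5

obs 1: x=2 → posterior Gamma(8, 13/5)
obs 2: x=3 → posterior Gamma(11, 18/5)
obs 3: x=5 → posterior Gamma(16, 23/5)
obs 4: x=1 → posterior Gamma(17, 28/5)
obs 5: x=2 → posterior Gamma(19, 33/5)
obs 6: x=0 → posterior Gamma(19, 38/5)
obs 7: x=0 → posterior Gamma(19, 43/5)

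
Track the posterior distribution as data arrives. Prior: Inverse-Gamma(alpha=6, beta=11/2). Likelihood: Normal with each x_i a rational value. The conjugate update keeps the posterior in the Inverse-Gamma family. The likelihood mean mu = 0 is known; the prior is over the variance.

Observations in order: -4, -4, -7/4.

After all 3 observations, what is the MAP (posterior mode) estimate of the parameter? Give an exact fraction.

737/272

obs 1: x=-4 → posterior Inverse-Gamma(13/2, 27/2)
obs 2: x=-4 → posterior Inverse-Gamma(7, 43/2)
obs 3: x=-7/4 → posterior Inverse-Gamma(15/2, 737/32)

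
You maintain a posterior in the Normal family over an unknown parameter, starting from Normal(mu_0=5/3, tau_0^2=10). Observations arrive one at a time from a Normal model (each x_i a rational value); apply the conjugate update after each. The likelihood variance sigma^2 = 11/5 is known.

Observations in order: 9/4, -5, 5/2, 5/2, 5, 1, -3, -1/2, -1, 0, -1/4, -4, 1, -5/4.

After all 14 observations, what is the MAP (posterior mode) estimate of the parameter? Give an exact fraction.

obs 1: x=9/4 → posterior Normal(785/366, 110/61)
obs 2: x=-5 → posterior Normal(-715/666, 110/111)
obs 3: x=5/2 → posterior Normal(5/138, 110/161)
obs 4: x=5/2 → posterior Normal(785/1266, 110/211)
obs 5: x=5 → posterior Normal(2285/1566, 110/261)
obs 6: x=1 → posterior Normal(2585/1866, 110/311)
obs 7: x=-3 → posterior Normal(1685/2166, 110/361)
obs 8: x=-1/2 → posterior Normal(1535/2466, 110/411)
obs 9: x=-1 → posterior Normal(1235/2766, 110/461)
obs 10: x=0 → posterior Normal(1235/3066, 110/511)
obs 11: x=-1/4 → posterior Normal(580/1683, 10/51)
obs 12: x=-4 → posterior Normal(-20/1833, 110/611)
obs 13: x=1 → posterior Normal(130/1983, 110/661)
obs 14: x=-5/4 → posterior Normal(-115/4266, 110/711)

-115/4266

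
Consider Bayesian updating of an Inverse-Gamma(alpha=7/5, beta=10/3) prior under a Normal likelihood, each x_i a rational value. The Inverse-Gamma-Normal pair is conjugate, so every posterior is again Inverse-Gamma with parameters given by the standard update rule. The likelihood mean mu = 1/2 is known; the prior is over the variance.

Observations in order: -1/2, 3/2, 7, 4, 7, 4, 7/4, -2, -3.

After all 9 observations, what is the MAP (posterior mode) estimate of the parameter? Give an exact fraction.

obs 1: x=-1/2 → posterior Inverse-Gamma(19/10, 23/6)
obs 2: x=3/2 → posterior Inverse-Gamma(12/5, 13/3)
obs 3: x=7 → posterior Inverse-Gamma(29/10, 611/24)
obs 4: x=4 → posterior Inverse-Gamma(17/5, 379/12)
obs 5: x=7 → posterior Inverse-Gamma(39/10, 1265/24)
obs 6: x=4 → posterior Inverse-Gamma(22/5, 353/6)
obs 7: x=7/4 → posterior Inverse-Gamma(49/10, 5723/96)
obs 8: x=-2 → posterior Inverse-Gamma(27/5, 6023/96)
obs 9: x=-3 → posterior Inverse-Gamma(59/10, 6611/96)

33055/3312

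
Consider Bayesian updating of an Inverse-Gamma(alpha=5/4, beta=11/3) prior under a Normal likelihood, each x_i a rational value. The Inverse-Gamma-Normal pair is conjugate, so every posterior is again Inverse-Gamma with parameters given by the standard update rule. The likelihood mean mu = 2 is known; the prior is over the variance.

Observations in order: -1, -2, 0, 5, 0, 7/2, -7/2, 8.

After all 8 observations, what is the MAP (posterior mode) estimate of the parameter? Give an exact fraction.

obs 1: x=-1 → posterior Inverse-Gamma(7/4, 49/6)
obs 2: x=-2 → posterior Inverse-Gamma(9/4, 97/6)
obs 3: x=0 → posterior Inverse-Gamma(11/4, 109/6)
obs 4: x=5 → posterior Inverse-Gamma(13/4, 68/3)
obs 5: x=0 → posterior Inverse-Gamma(15/4, 74/3)
obs 6: x=7/2 → posterior Inverse-Gamma(17/4, 619/24)
obs 7: x=-7/2 → posterior Inverse-Gamma(19/4, 491/12)
obs 8: x=8 → posterior Inverse-Gamma(21/4, 707/12)

707/75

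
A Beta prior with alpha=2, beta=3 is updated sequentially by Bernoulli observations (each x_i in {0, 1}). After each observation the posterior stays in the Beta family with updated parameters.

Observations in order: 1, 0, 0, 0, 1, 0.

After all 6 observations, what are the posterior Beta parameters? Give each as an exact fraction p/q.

alpha=4, beta=7

obs 1: x=1 → posterior Beta(3, 3)
obs 2: x=0 → posterior Beta(3, 4)
obs 3: x=0 → posterior Beta(3, 5)
obs 4: x=0 → posterior Beta(3, 6)
obs 5: x=1 → posterior Beta(4, 6)
obs 6: x=0 → posterior Beta(4, 7)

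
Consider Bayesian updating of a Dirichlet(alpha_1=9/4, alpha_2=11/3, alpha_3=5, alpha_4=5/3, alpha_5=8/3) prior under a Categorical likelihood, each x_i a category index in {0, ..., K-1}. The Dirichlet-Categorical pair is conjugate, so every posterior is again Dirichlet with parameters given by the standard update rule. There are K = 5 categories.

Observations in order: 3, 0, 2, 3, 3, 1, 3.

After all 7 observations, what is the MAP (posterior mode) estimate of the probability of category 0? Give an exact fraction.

3/23

obs 1: x=3 → posterior Dirichlet(9/4, 11/3, 5, 8/3, 8/3)
obs 2: x=0 → posterior Dirichlet(13/4, 11/3, 5, 8/3, 8/3)
obs 3: x=2 → posterior Dirichlet(13/4, 11/3, 6, 8/3, 8/3)
obs 4: x=3 → posterior Dirichlet(13/4, 11/3, 6, 11/3, 8/3)
obs 5: x=3 → posterior Dirichlet(13/4, 11/3, 6, 14/3, 8/3)
obs 6: x=1 → posterior Dirichlet(13/4, 14/3, 6, 14/3, 8/3)
obs 7: x=3 → posterior Dirichlet(13/4, 14/3, 6, 17/3, 8/3)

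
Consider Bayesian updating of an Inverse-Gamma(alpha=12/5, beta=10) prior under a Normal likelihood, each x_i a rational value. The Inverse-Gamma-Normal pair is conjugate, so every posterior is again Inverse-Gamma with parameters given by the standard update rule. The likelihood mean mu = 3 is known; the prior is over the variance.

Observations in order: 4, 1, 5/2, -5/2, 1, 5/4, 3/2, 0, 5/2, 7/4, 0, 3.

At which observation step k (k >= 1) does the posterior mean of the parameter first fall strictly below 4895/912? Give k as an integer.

obs 1: x=4 → posterior Inverse-Gamma(29/10, 21/2)
obs 2: x=1 → posterior Inverse-Gamma(17/5, 25/2)
obs 3: x=5/2 → posterior Inverse-Gamma(39/10, 101/8)
obs 4: x=-5/2 → posterior Inverse-Gamma(22/5, 111/4)
obs 5: x=1 → posterior Inverse-Gamma(49/10, 119/4)
obs 6: x=5/4 → posterior Inverse-Gamma(27/5, 1001/32)
obs 7: x=3/2 → posterior Inverse-Gamma(59/10, 1037/32)
obs 8: x=0 → posterior Inverse-Gamma(32/5, 1181/32)
obs 9: x=5/2 → posterior Inverse-Gamma(69/10, 1185/32)
obs 10: x=7/4 → posterior Inverse-Gamma(37/5, 605/16)
obs 11: x=0 → posterior Inverse-Gamma(79/10, 677/16)
obs 12: x=3 → posterior Inverse-Gamma(42/5, 677/16)

k = 2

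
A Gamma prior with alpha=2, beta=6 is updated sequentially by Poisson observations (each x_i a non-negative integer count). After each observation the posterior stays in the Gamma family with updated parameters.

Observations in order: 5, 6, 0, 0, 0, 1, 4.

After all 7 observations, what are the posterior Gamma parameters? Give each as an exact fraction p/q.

obs 1: x=5 → posterior Gamma(7, 7)
obs 2: x=6 → posterior Gamma(13, 8)
obs 3: x=0 → posterior Gamma(13, 9)
obs 4: x=0 → posterior Gamma(13, 10)
obs 5: x=0 → posterior Gamma(13, 11)
obs 6: x=1 → posterior Gamma(14, 12)
obs 7: x=4 → posterior Gamma(18, 13)

alpha=18, beta=13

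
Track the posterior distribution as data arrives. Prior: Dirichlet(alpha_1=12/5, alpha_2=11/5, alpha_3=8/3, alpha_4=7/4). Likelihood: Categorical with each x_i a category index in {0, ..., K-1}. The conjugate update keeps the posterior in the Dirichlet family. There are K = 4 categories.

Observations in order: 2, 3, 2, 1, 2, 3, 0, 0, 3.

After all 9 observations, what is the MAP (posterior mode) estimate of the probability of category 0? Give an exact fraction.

204/841

obs 1: x=2 → posterior Dirichlet(12/5, 11/5, 11/3, 7/4)
obs 2: x=3 → posterior Dirichlet(12/5, 11/5, 11/3, 11/4)
obs 3: x=2 → posterior Dirichlet(12/5, 11/5, 14/3, 11/4)
obs 4: x=1 → posterior Dirichlet(12/5, 16/5, 14/3, 11/4)
obs 5: x=2 → posterior Dirichlet(12/5, 16/5, 17/3, 11/4)
obs 6: x=3 → posterior Dirichlet(12/5, 16/5, 17/3, 15/4)
obs 7: x=0 → posterior Dirichlet(17/5, 16/5, 17/3, 15/4)
obs 8: x=0 → posterior Dirichlet(22/5, 16/5, 17/3, 15/4)
obs 9: x=3 → posterior Dirichlet(22/5, 16/5, 17/3, 19/4)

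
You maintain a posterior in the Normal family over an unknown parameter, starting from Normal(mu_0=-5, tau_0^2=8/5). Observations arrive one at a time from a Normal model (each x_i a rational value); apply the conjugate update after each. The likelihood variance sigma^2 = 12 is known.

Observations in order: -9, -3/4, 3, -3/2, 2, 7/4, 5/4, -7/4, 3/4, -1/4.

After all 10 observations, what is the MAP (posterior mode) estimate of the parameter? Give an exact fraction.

-12/5

obs 1: x=-9 → posterior Normal(-93/17, 24/17)
obs 2: x=-3/4 → posterior Normal(-189/38, 24/19)
obs 3: x=3 → posterior Normal(-59/14, 8/7)
obs 4: x=-3/2 → posterior Normal(-183/46, 24/23)
obs 5: x=2 → posterior Normal(-7/2, 24/25)
obs 6: x=7/4 → posterior Normal(-28/9, 8/9)
obs 7: x=5/4 → posterior Normal(-163/58, 24/29)
obs 8: x=-7/4 → posterior Normal(-85/31, 24/31)
obs 9: x=3/4 → posterior Normal(-167/66, 8/11)
obs 10: x=-1/4 → posterior Normal(-12/5, 24/35)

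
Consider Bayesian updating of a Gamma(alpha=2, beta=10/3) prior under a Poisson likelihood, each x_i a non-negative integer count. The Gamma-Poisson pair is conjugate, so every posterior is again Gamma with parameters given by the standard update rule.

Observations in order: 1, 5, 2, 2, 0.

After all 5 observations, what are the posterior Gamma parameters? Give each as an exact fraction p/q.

alpha=12, beta=25/3

obs 1: x=1 → posterior Gamma(3, 13/3)
obs 2: x=5 → posterior Gamma(8, 16/3)
obs 3: x=2 → posterior Gamma(10, 19/3)
obs 4: x=2 → posterior Gamma(12, 22/3)
obs 5: x=0 → posterior Gamma(12, 25/3)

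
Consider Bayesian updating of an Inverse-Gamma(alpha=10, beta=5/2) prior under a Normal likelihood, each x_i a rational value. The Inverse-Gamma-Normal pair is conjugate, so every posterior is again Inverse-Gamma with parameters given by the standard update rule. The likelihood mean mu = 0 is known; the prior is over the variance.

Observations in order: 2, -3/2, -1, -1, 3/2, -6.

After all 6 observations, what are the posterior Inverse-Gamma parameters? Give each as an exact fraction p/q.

alpha=13, beta=103/4

obs 1: x=2 → posterior Inverse-Gamma(21/2, 9/2)
obs 2: x=-3/2 → posterior Inverse-Gamma(11, 45/8)
obs 3: x=-1 → posterior Inverse-Gamma(23/2, 49/8)
obs 4: x=-1 → posterior Inverse-Gamma(12, 53/8)
obs 5: x=3/2 → posterior Inverse-Gamma(25/2, 31/4)
obs 6: x=-6 → posterior Inverse-Gamma(13, 103/4)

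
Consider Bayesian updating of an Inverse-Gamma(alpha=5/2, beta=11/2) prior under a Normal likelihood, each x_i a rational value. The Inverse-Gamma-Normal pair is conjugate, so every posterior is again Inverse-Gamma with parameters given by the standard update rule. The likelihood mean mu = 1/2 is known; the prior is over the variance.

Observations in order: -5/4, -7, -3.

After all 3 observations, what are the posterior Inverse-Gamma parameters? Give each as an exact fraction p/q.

obs 1: x=-5/4 → posterior Inverse-Gamma(3, 225/32)
obs 2: x=-7 → posterior Inverse-Gamma(7/2, 1125/32)
obs 3: x=-3 → posterior Inverse-Gamma(4, 1321/32)

alpha=4, beta=1321/32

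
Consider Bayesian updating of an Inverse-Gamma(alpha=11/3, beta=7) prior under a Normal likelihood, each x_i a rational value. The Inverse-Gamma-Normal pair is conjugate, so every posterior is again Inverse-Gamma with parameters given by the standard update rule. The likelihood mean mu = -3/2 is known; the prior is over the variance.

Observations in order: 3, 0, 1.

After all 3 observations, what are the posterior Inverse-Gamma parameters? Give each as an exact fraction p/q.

obs 1: x=3 → posterior Inverse-Gamma(25/6, 137/8)
obs 2: x=0 → posterior Inverse-Gamma(14/3, 73/4)
obs 3: x=1 → posterior Inverse-Gamma(31/6, 171/8)

alpha=31/6, beta=171/8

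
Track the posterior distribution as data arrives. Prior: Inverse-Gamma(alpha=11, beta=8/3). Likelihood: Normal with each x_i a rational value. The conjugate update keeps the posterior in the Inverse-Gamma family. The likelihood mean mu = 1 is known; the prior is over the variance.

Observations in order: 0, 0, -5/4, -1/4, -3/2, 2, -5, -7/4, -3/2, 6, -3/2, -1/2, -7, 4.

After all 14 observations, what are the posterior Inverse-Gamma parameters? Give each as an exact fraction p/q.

alpha=18, beta=8521/96

obs 1: x=0 → posterior Inverse-Gamma(23/2, 19/6)
obs 2: x=0 → posterior Inverse-Gamma(12, 11/3)
obs 3: x=-5/4 → posterior Inverse-Gamma(25/2, 595/96)
obs 4: x=-1/4 → posterior Inverse-Gamma(13, 335/48)
obs 5: x=-3/2 → posterior Inverse-Gamma(27/2, 485/48)
obs 6: x=2 → posterior Inverse-Gamma(14, 509/48)
obs 7: x=-5 → posterior Inverse-Gamma(29/2, 1373/48)
obs 8: x=-7/4 → posterior Inverse-Gamma(15, 3109/96)
obs 9: x=-3/2 → posterior Inverse-Gamma(31/2, 3409/96)
obs 10: x=6 → posterior Inverse-Gamma(16, 4609/96)
obs 11: x=-3/2 → posterior Inverse-Gamma(33/2, 4909/96)
obs 12: x=-1/2 → posterior Inverse-Gamma(17, 5017/96)
obs 13: x=-7 → posterior Inverse-Gamma(35/2, 8089/96)
obs 14: x=4 → posterior Inverse-Gamma(18, 8521/96)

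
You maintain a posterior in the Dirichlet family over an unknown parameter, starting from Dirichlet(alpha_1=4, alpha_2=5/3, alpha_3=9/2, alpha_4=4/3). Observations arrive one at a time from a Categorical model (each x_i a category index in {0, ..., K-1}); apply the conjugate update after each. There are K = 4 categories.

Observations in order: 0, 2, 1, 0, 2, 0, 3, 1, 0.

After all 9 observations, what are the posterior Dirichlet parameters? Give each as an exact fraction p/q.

obs 1: x=0 → posterior Dirichlet(5, 5/3, 9/2, 4/3)
obs 2: x=2 → posterior Dirichlet(5, 5/3, 11/2, 4/3)
obs 3: x=1 → posterior Dirichlet(5, 8/3, 11/2, 4/3)
obs 4: x=0 → posterior Dirichlet(6, 8/3, 11/2, 4/3)
obs 5: x=2 → posterior Dirichlet(6, 8/3, 13/2, 4/3)
obs 6: x=0 → posterior Dirichlet(7, 8/3, 13/2, 4/3)
obs 7: x=3 → posterior Dirichlet(7, 8/3, 13/2, 7/3)
obs 8: x=1 → posterior Dirichlet(7, 11/3, 13/2, 7/3)
obs 9: x=0 → posterior Dirichlet(8, 11/3, 13/2, 7/3)

alpha_1=8, alpha_2=11/3, alpha_3=13/2, alpha_4=7/3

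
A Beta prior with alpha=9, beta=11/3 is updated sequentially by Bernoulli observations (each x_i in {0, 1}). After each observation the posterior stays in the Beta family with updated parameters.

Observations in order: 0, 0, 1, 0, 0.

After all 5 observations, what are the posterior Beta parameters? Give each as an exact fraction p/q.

obs 1: x=0 → posterior Beta(9, 14/3)
obs 2: x=0 → posterior Beta(9, 17/3)
obs 3: x=1 → posterior Beta(10, 17/3)
obs 4: x=0 → posterior Beta(10, 20/3)
obs 5: x=0 → posterior Beta(10, 23/3)

alpha=10, beta=23/3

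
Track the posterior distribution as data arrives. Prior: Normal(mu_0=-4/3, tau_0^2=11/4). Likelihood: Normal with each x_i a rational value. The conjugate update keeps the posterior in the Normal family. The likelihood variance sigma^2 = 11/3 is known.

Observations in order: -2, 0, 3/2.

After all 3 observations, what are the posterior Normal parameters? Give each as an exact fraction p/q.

obs 1: x=-2 → posterior Normal(-34/21, 11/7)
obs 2: x=0 → posterior Normal(-17/15, 11/10)
obs 3: x=3/2 → posterior Normal(-41/78, 11/13)

mu_0=-41/78, tau_0^2=11/13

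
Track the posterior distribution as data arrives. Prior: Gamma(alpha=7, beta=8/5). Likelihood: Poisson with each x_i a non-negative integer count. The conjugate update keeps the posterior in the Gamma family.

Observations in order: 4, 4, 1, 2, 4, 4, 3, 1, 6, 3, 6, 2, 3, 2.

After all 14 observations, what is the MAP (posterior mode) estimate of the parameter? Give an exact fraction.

85/26

obs 1: x=4 → posterior Gamma(11, 13/5)
obs 2: x=4 → posterior Gamma(15, 18/5)
obs 3: x=1 → posterior Gamma(16, 23/5)
obs 4: x=2 → posterior Gamma(18, 28/5)
obs 5: x=4 → posterior Gamma(22, 33/5)
obs 6: x=4 → posterior Gamma(26, 38/5)
obs 7: x=3 → posterior Gamma(29, 43/5)
obs 8: x=1 → posterior Gamma(30, 48/5)
obs 9: x=6 → posterior Gamma(36, 53/5)
obs 10: x=3 → posterior Gamma(39, 58/5)
obs 11: x=6 → posterior Gamma(45, 63/5)
obs 12: x=2 → posterior Gamma(47, 68/5)
obs 13: x=3 → posterior Gamma(50, 73/5)
obs 14: x=2 → posterior Gamma(52, 78/5)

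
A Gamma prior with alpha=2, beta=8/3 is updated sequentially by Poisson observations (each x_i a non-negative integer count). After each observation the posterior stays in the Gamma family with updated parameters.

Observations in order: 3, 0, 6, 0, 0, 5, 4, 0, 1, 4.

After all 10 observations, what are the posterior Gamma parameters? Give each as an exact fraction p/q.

obs 1: x=3 → posterior Gamma(5, 11/3)
obs 2: x=0 → posterior Gamma(5, 14/3)
obs 3: x=6 → posterior Gamma(11, 17/3)
obs 4: x=0 → posterior Gamma(11, 20/3)
obs 5: x=0 → posterior Gamma(11, 23/3)
obs 6: x=5 → posterior Gamma(16, 26/3)
obs 7: x=4 → posterior Gamma(20, 29/3)
obs 8: x=0 → posterior Gamma(20, 32/3)
obs 9: x=1 → posterior Gamma(21, 35/3)
obs 10: x=4 → posterior Gamma(25, 38/3)

alpha=25, beta=38/3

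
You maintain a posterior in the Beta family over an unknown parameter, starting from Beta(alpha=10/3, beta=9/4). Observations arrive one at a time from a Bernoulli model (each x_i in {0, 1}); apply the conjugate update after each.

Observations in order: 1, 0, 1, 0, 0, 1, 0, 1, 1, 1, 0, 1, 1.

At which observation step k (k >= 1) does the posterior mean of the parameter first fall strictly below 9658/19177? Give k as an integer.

obs 1: x=1 → posterior Beta(13/3, 9/4)
obs 2: x=0 → posterior Beta(13/3, 13/4)
obs 3: x=1 → posterior Beta(16/3, 13/4)
obs 4: x=0 → posterior Beta(16/3, 17/4)
obs 5: x=0 → posterior Beta(16/3, 21/4)
obs 6: x=1 → posterior Beta(19/3, 21/4)
obs 7: x=0 → posterior Beta(19/3, 25/4)
obs 8: x=1 → posterior Beta(22/3, 25/4)
obs 9: x=1 → posterior Beta(25/3, 25/4)
obs 10: x=1 → posterior Beta(28/3, 25/4)
obs 11: x=0 → posterior Beta(28/3, 29/4)
obs 12: x=1 → posterior Beta(31/3, 29/4)
obs 13: x=1 → posterior Beta(34/3, 29/4)

k = 7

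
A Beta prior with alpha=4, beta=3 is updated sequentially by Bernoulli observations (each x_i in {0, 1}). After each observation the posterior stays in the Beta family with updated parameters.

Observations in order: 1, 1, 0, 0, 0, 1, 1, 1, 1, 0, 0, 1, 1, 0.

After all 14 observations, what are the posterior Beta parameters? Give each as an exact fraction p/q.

obs 1: x=1 → posterior Beta(5, 3)
obs 2: x=1 → posterior Beta(6, 3)
obs 3: x=0 → posterior Beta(6, 4)
obs 4: x=0 → posterior Beta(6, 5)
obs 5: x=0 → posterior Beta(6, 6)
obs 6: x=1 → posterior Beta(7, 6)
obs 7: x=1 → posterior Beta(8, 6)
obs 8: x=1 → posterior Beta(9, 6)
obs 9: x=1 → posterior Beta(10, 6)
obs 10: x=0 → posterior Beta(10, 7)
obs 11: x=0 → posterior Beta(10, 8)
obs 12: x=1 → posterior Beta(11, 8)
obs 13: x=1 → posterior Beta(12, 8)
obs 14: x=0 → posterior Beta(12, 9)

alpha=12, beta=9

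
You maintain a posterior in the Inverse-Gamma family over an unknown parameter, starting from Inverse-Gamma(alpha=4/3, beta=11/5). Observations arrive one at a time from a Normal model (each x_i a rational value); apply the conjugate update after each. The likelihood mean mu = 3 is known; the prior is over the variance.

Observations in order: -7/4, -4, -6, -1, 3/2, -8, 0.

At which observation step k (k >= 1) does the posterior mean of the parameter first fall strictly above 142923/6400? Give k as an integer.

k = 2

obs 1: x=-7/4 → posterior Inverse-Gamma(11/6, 2157/160)
obs 2: x=-4 → posterior Inverse-Gamma(7/3, 6077/160)
obs 3: x=-6 → posterior Inverse-Gamma(17/6, 12557/160)
obs 4: x=-1 → posterior Inverse-Gamma(10/3, 13837/160)
obs 5: x=3/2 → posterior Inverse-Gamma(23/6, 14017/160)
obs 6: x=-8 → posterior Inverse-Gamma(13/3, 23697/160)
obs 7: x=0 → posterior Inverse-Gamma(29/6, 24417/160)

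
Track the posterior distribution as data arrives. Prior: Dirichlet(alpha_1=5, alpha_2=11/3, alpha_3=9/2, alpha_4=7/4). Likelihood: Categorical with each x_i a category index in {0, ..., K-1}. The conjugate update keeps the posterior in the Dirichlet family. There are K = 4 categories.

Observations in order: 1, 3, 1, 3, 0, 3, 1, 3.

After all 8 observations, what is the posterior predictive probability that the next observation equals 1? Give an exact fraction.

16/55

obs 1: x=1 → posterior Dirichlet(5, 14/3, 9/2, 7/4)
obs 2: x=3 → posterior Dirichlet(5, 14/3, 9/2, 11/4)
obs 3: x=1 → posterior Dirichlet(5, 17/3, 9/2, 11/4)
obs 4: x=3 → posterior Dirichlet(5, 17/3, 9/2, 15/4)
obs 5: x=0 → posterior Dirichlet(6, 17/3, 9/2, 15/4)
obs 6: x=3 → posterior Dirichlet(6, 17/3, 9/2, 19/4)
obs 7: x=1 → posterior Dirichlet(6, 20/3, 9/2, 19/4)
obs 8: x=3 → posterior Dirichlet(6, 20/3, 9/2, 23/4)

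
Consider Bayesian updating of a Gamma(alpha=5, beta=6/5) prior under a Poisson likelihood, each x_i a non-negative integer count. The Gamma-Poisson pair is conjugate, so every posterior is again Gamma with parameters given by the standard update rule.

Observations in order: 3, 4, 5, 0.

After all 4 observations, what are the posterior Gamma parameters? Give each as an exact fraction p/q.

alpha=17, beta=26/5

obs 1: x=3 → posterior Gamma(8, 11/5)
obs 2: x=4 → posterior Gamma(12, 16/5)
obs 3: x=5 → posterior Gamma(17, 21/5)
obs 4: x=0 → posterior Gamma(17, 26/5)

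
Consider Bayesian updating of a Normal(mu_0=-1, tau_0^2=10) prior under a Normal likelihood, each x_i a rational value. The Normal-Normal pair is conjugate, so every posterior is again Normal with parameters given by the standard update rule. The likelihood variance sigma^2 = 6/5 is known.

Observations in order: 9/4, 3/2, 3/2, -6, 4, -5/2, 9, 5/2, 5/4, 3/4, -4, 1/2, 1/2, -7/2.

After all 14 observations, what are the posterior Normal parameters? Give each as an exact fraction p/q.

mu_0=763/1412, tau_0^2=30/353

obs 1: x=9/4 → posterior Normal(213/112, 15/14)
obs 2: x=3/2 → posterior Normal(363/212, 30/53)
obs 3: x=3/2 → posterior Normal(171/104, 5/13)
obs 4: x=-6 → posterior Normal(-87/412, 30/103)
obs 5: x=4 → posterior Normal(313/512, 15/64)
obs 6: x=-5/2 → posterior Normal(7/68, 10/51)
obs 7: x=9 → posterior Normal(963/712, 15/89)
obs 8: x=5/2 → posterior Normal(1213/812, 30/203)
obs 9: x=5/4 → posterior Normal(223/152, 5/38)
obs 10: x=3/4 → posterior Normal(1413/1012, 30/253)
obs 11: x=-4 → posterior Normal(1013/1112, 15/139)
obs 12: x=1/2 → posterior Normal(1063/1212, 10/101)
obs 13: x=1/2 → posterior Normal(1113/1312, 15/164)
obs 14: x=-7/2 → posterior Normal(763/1412, 30/353)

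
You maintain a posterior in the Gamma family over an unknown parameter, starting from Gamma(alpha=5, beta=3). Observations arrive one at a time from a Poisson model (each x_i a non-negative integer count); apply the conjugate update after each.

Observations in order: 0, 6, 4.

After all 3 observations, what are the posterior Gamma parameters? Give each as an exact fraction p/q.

obs 1: x=0 → posterior Gamma(5, 4)
obs 2: x=6 → posterior Gamma(11, 5)
obs 3: x=4 → posterior Gamma(15, 6)

alpha=15, beta=6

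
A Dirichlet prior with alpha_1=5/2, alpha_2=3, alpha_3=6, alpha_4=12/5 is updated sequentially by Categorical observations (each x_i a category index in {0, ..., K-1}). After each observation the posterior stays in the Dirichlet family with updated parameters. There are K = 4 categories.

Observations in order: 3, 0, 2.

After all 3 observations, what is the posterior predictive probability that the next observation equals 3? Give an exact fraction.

34/169

obs 1: x=3 → posterior Dirichlet(5/2, 3, 6, 17/5)
obs 2: x=0 → posterior Dirichlet(7/2, 3, 6, 17/5)
obs 3: x=2 → posterior Dirichlet(7/2, 3, 7, 17/5)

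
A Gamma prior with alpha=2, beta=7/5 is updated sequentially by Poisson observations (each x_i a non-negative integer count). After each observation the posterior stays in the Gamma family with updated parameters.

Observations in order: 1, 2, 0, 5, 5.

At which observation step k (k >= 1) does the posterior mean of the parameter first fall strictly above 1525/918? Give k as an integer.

k = 4

obs 1: x=1 → posterior Gamma(3, 12/5)
obs 2: x=2 → posterior Gamma(5, 17/5)
obs 3: x=0 → posterior Gamma(5, 22/5)
obs 4: x=5 → posterior Gamma(10, 27/5)
obs 5: x=5 → posterior Gamma(15, 32/5)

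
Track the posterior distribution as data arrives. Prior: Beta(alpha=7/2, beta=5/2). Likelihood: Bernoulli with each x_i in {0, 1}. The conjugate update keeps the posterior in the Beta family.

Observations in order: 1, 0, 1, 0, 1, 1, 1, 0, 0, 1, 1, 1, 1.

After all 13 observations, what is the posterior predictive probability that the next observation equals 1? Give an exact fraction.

25/38

obs 1: x=1 → posterior Beta(9/2, 5/2)
obs 2: x=0 → posterior Beta(9/2, 7/2)
obs 3: x=1 → posterior Beta(11/2, 7/2)
obs 4: x=0 → posterior Beta(11/2, 9/2)
obs 5: x=1 → posterior Beta(13/2, 9/2)
obs 6: x=1 → posterior Beta(15/2, 9/2)
obs 7: x=1 → posterior Beta(17/2, 9/2)
obs 8: x=0 → posterior Beta(17/2, 11/2)
obs 9: x=0 → posterior Beta(17/2, 13/2)
obs 10: x=1 → posterior Beta(19/2, 13/2)
obs 11: x=1 → posterior Beta(21/2, 13/2)
obs 12: x=1 → posterior Beta(23/2, 13/2)
obs 13: x=1 → posterior Beta(25/2, 13/2)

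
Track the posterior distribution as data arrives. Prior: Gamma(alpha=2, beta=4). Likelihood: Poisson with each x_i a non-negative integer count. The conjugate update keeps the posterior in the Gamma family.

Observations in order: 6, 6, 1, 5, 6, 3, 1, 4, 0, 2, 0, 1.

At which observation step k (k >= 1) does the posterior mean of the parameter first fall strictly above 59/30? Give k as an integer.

obs 1: x=6 → posterior Gamma(8, 5)
obs 2: x=6 → posterior Gamma(14, 6)
obs 3: x=1 → posterior Gamma(15, 7)
obs 4: x=5 → posterior Gamma(20, 8)
obs 5: x=6 → posterior Gamma(26, 9)
obs 6: x=3 → posterior Gamma(29, 10)
obs 7: x=1 → posterior Gamma(30, 11)
obs 8: x=4 → posterior Gamma(34, 12)
obs 9: x=0 → posterior Gamma(34, 13)
obs 10: x=2 → posterior Gamma(36, 14)
obs 11: x=0 → posterior Gamma(36, 15)
obs 12: x=1 → posterior Gamma(37, 16)

k = 2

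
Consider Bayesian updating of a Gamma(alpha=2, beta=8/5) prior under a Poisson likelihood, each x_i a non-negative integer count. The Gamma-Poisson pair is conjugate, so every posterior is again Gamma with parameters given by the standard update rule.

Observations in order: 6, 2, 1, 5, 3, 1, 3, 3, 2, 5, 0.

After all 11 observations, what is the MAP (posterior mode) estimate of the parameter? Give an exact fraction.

160/63

obs 1: x=6 → posterior Gamma(8, 13/5)
obs 2: x=2 → posterior Gamma(10, 18/5)
obs 3: x=1 → posterior Gamma(11, 23/5)
obs 4: x=5 → posterior Gamma(16, 28/5)
obs 5: x=3 → posterior Gamma(19, 33/5)
obs 6: x=1 → posterior Gamma(20, 38/5)
obs 7: x=3 → posterior Gamma(23, 43/5)
obs 8: x=3 → posterior Gamma(26, 48/5)
obs 9: x=2 → posterior Gamma(28, 53/5)
obs 10: x=5 → posterior Gamma(33, 58/5)
obs 11: x=0 → posterior Gamma(33, 63/5)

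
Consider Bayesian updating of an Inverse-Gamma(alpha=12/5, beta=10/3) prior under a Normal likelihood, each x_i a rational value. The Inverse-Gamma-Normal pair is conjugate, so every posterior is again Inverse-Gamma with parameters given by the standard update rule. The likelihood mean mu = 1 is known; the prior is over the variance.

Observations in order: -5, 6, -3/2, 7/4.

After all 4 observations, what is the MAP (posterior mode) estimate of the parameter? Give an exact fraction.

obs 1: x=-5 → posterior Inverse-Gamma(29/10, 64/3)
obs 2: x=6 → posterior Inverse-Gamma(17/5, 203/6)
obs 3: x=-3/2 → posterior Inverse-Gamma(39/10, 887/24)
obs 4: x=7/4 → posterior Inverse-Gamma(22/5, 3575/96)

17875/2592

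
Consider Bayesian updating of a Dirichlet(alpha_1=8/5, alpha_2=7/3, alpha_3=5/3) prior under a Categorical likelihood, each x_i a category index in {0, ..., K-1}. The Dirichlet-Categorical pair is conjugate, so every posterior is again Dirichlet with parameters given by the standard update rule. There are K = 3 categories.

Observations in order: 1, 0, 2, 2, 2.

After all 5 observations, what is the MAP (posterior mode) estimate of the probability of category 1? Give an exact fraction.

35/114

obs 1: x=1 → posterior Dirichlet(8/5, 10/3, 5/3)
obs 2: x=0 → posterior Dirichlet(13/5, 10/3, 5/3)
obs 3: x=2 → posterior Dirichlet(13/5, 10/3, 8/3)
obs 4: x=2 → posterior Dirichlet(13/5, 10/3, 11/3)
obs 5: x=2 → posterior Dirichlet(13/5, 10/3, 14/3)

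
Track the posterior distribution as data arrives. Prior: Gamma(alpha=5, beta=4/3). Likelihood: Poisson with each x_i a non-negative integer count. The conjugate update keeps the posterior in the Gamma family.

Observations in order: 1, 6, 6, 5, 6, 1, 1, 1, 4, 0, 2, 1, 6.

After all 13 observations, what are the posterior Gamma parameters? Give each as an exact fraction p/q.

alpha=45, beta=43/3

obs 1: x=1 → posterior Gamma(6, 7/3)
obs 2: x=6 → posterior Gamma(12, 10/3)
obs 3: x=6 → posterior Gamma(18, 13/3)
obs 4: x=5 → posterior Gamma(23, 16/3)
obs 5: x=6 → posterior Gamma(29, 19/3)
obs 6: x=1 → posterior Gamma(30, 22/3)
obs 7: x=1 → posterior Gamma(31, 25/3)
obs 8: x=1 → posterior Gamma(32, 28/3)
obs 9: x=4 → posterior Gamma(36, 31/3)
obs 10: x=0 → posterior Gamma(36, 34/3)
obs 11: x=2 → posterior Gamma(38, 37/3)
obs 12: x=1 → posterior Gamma(39, 40/3)
obs 13: x=6 → posterior Gamma(45, 43/3)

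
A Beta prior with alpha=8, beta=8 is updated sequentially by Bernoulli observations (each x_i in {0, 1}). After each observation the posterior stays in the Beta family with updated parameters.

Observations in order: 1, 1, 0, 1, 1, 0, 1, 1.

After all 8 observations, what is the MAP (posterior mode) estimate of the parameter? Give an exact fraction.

13/22

obs 1: x=1 → posterior Beta(9, 8)
obs 2: x=1 → posterior Beta(10, 8)
obs 3: x=0 → posterior Beta(10, 9)
obs 4: x=1 → posterior Beta(11, 9)
obs 5: x=1 → posterior Beta(12, 9)
obs 6: x=0 → posterior Beta(12, 10)
obs 7: x=1 → posterior Beta(13, 10)
obs 8: x=1 → posterior Beta(14, 10)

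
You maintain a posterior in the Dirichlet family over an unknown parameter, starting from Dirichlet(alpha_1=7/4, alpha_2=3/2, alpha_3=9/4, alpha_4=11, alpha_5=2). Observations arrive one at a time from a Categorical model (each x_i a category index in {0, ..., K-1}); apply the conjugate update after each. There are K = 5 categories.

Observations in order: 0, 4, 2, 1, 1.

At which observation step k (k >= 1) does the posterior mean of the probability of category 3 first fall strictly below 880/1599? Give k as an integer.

obs 1: x=0 → posterior Dirichlet(11/4, 3/2, 9/4, 11, 2)
obs 2: x=4 → posterior Dirichlet(11/4, 3/2, 9/4, 11, 3)
obs 3: x=2 → posterior Dirichlet(11/4, 3/2, 13/4, 11, 3)
obs 4: x=1 → posterior Dirichlet(11/4, 5/2, 13/4, 11, 3)
obs 5: x=1 → posterior Dirichlet(11/4, 7/2, 13/4, 11, 3)

k = 2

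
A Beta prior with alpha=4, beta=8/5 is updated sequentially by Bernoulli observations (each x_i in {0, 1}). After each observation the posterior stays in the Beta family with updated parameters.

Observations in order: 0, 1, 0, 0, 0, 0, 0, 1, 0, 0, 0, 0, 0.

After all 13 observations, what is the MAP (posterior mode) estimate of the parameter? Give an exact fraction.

obs 1: x=0 → posterior Beta(4, 13/5)
obs 2: x=1 → posterior Beta(5, 13/5)
obs 3: x=0 → posterior Beta(5, 18/5)
obs 4: x=0 → posterior Beta(5, 23/5)
obs 5: x=0 → posterior Beta(5, 28/5)
obs 6: x=0 → posterior Beta(5, 33/5)
obs 7: x=0 → posterior Beta(5, 38/5)
obs 8: x=1 → posterior Beta(6, 38/5)
obs 9: x=0 → posterior Beta(6, 43/5)
obs 10: x=0 → posterior Beta(6, 48/5)
obs 11: x=0 → posterior Beta(6, 53/5)
obs 12: x=0 → posterior Beta(6, 58/5)
obs 13: x=0 → posterior Beta(6, 63/5)

25/83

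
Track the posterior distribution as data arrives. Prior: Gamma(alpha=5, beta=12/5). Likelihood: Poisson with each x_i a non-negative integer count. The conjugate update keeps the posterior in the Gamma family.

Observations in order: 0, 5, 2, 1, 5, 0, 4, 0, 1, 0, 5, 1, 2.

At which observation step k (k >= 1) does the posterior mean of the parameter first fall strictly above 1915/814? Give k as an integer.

obs 1: x=0 → posterior Gamma(5, 17/5)
obs 2: x=5 → posterior Gamma(10, 22/5)
obs 3: x=2 → posterior Gamma(12, 27/5)
obs 4: x=1 → posterior Gamma(13, 32/5)
obs 5: x=5 → posterior Gamma(18, 37/5)
obs 6: x=0 → posterior Gamma(18, 42/5)
obs 7: x=4 → posterior Gamma(22, 47/5)
obs 8: x=0 → posterior Gamma(22, 52/5)
obs 9: x=1 → posterior Gamma(23, 57/5)
obs 10: x=0 → posterior Gamma(23, 62/5)
obs 11: x=5 → posterior Gamma(28, 67/5)
obs 12: x=1 → posterior Gamma(29, 72/5)
obs 13: x=2 → posterior Gamma(31, 77/5)

k = 5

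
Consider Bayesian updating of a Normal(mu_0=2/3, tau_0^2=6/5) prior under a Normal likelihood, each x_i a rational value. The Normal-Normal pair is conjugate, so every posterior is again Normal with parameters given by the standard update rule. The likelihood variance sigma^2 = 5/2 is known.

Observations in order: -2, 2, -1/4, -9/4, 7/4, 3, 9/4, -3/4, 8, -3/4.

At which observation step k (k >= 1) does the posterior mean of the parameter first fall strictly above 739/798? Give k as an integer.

k = 9

obs 1: x=-2 → posterior Normal(-22/111, 30/37)
obs 2: x=2 → posterior Normal(50/147, 30/49)
obs 3: x=-1/4 → posterior Normal(41/183, 30/61)
obs 4: x=-9/4 → posterior Normal(-40/219, 30/73)
obs 5: x=7/4 → posterior Normal(23/255, 6/17)
obs 6: x=3 → posterior Normal(131/291, 30/97)
obs 7: x=9/4 → posterior Normal(212/327, 30/109)
obs 8: x=-3/4 → posterior Normal(185/363, 30/121)
obs 9: x=8 → posterior Normal(473/399, 30/133)
obs 10: x=-3/4 → posterior Normal(446/435, 6/29)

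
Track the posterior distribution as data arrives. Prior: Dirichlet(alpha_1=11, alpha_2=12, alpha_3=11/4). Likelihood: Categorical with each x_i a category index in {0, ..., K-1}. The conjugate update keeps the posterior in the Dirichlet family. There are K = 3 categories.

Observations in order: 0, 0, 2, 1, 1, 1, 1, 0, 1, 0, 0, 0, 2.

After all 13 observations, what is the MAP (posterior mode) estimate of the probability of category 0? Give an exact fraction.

64/143

obs 1: x=0 → posterior Dirichlet(12, 12, 11/4)
obs 2: x=0 → posterior Dirichlet(13, 12, 11/4)
obs 3: x=2 → posterior Dirichlet(13, 12, 15/4)
obs 4: x=1 → posterior Dirichlet(13, 13, 15/4)
obs 5: x=1 → posterior Dirichlet(13, 14, 15/4)
obs 6: x=1 → posterior Dirichlet(13, 15, 15/4)
obs 7: x=1 → posterior Dirichlet(13, 16, 15/4)
obs 8: x=0 → posterior Dirichlet(14, 16, 15/4)
obs 9: x=1 → posterior Dirichlet(14, 17, 15/4)
obs 10: x=0 → posterior Dirichlet(15, 17, 15/4)
obs 11: x=0 → posterior Dirichlet(16, 17, 15/4)
obs 12: x=0 → posterior Dirichlet(17, 17, 15/4)
obs 13: x=2 → posterior Dirichlet(17, 17, 19/4)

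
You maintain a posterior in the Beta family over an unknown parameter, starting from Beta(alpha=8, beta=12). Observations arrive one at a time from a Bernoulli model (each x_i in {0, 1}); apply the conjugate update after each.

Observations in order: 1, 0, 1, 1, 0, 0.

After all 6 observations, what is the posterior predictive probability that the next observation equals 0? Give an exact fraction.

15/26

obs 1: x=1 → posterior Beta(9, 12)
obs 2: x=0 → posterior Beta(9, 13)
obs 3: x=1 → posterior Beta(10, 13)
obs 4: x=1 → posterior Beta(11, 13)
obs 5: x=0 → posterior Beta(11, 14)
obs 6: x=0 → posterior Beta(11, 15)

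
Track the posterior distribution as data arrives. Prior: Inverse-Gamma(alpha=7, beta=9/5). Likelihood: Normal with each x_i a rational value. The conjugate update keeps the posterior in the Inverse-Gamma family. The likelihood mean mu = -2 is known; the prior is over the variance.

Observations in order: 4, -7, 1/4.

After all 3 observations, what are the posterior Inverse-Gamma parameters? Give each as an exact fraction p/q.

obs 1: x=4 → posterior Inverse-Gamma(15/2, 99/5)
obs 2: x=-7 → posterior Inverse-Gamma(8, 323/10)
obs 3: x=1/4 → posterior Inverse-Gamma(17/2, 5573/160)

alpha=17/2, beta=5573/160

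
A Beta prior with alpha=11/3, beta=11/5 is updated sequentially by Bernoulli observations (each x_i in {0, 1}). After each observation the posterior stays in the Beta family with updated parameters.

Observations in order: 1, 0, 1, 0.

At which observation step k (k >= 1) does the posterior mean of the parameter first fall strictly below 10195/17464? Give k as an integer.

k = 4

obs 1: x=1 → posterior Beta(14/3, 11/5)
obs 2: x=0 → posterior Beta(14/3, 16/5)
obs 3: x=1 → posterior Beta(17/3, 16/5)
obs 4: x=0 → posterior Beta(17/3, 21/5)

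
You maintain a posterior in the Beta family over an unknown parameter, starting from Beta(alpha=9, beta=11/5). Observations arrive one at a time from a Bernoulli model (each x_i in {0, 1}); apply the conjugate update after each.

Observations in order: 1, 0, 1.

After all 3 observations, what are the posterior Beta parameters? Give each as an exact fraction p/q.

alpha=11, beta=16/5

obs 1: x=1 → posterior Beta(10, 11/5)
obs 2: x=0 → posterior Beta(10, 16/5)
obs 3: x=1 → posterior Beta(11, 16/5)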